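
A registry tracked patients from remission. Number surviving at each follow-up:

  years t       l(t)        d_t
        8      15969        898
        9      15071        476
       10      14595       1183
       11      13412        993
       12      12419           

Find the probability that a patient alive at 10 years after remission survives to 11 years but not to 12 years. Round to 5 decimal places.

0.06804

This is the probability of reaching 11 but not 12, conditional on being alive at 10: (l(11) − l(12)) / l(10).
= (13412 − 12419) / 14595 = 993 / 14595 = 0.068037.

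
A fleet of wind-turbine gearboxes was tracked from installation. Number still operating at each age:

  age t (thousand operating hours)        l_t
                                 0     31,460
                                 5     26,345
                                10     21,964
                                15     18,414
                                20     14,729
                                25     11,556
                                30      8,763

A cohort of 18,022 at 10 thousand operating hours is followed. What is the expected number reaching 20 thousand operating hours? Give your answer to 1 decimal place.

The relevant probability is 14,729/21,964 = 0.670597.
Expected number = 18,022 × 0.670597 = 12085.5.

12085.5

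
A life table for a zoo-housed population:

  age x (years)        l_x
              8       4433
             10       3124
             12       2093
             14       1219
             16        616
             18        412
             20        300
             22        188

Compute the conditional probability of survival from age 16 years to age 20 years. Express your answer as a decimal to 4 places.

The conditional survival probability is l_20/l_16 = 300/616 = 0.487013.

0.4870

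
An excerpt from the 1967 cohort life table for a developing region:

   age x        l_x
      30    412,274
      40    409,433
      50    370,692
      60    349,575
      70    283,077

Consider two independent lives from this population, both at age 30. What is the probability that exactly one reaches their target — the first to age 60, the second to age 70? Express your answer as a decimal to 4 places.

p₁ = l_60/l_30 = 349,575/412,274 = 0.847919; p₂ = l_70/l_30 = 283,077/412,274 = 0.686623.
P(exactly one) = p₁(1−p₂) + (1−p₁)p₂ = 0.265718 + 0.104422 = 0.370141.

0.3701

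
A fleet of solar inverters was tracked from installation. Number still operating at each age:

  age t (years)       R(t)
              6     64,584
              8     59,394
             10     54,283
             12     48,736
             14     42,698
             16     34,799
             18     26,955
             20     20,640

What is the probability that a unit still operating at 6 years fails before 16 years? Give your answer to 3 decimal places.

P(fail before 16 | operational at 6) = 1 − R(16)/R(6) = 1 − 34,799/64,584 = (29,785)/64,584 = 0.461182.

0.461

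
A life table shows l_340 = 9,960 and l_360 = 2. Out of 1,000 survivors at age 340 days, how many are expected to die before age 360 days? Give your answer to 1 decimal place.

999.8

The relevant probability is 1 − 2/9,960 = 0.999799.
Expected number = 1,000 × 0.999799 = 999.8.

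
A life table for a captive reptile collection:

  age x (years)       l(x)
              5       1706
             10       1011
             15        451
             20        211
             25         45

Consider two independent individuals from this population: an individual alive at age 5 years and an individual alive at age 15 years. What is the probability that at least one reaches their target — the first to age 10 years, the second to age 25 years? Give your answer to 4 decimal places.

p₁ = l(10)/l(5) = 1011/1706 = 0.592614; p₂ = l(25)/l(15) = 45/451 = 0.099778.
P(at least one) = 1 − (1−p₁)(1−p₂) = 1 − 0.407386 × 0.900222 = 0.633262.

0.6333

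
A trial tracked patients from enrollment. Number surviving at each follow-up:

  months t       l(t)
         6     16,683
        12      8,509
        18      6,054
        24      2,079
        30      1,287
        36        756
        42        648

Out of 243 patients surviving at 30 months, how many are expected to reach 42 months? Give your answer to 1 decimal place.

122.3

The relevant probability is 648/1,287 = 0.503497.
Expected number = 243 × 0.503497 = 122.3.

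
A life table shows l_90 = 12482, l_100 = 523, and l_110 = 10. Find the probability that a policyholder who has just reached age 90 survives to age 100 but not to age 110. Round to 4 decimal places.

0.0411

We want 10|10q90 = (l_100 − l_110)/l_90.
This is the probability of reaching 100 but not 110, conditional on being alive at 90: (l_100 − l_110) / l_90.
= (523 − 10) / 12482 = 513 / 12482 = 0.041099.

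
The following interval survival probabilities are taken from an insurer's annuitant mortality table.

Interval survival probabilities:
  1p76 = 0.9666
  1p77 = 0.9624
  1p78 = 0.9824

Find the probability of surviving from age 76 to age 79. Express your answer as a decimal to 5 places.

Survival from 76 to 79 is the product of surviving each interval: 0.9666 × 0.9624 × 0.9824.
= 0.913883.

0.91388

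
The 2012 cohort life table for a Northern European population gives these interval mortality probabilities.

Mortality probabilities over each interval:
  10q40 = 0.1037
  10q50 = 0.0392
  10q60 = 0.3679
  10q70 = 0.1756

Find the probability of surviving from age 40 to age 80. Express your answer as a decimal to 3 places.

0.449

The overall survival probability is (1 − 0.1037) × (1 − 0.0392) × (1 − 0.3679) × (1 − 0.1756).
= 0.8963 × 0.9608 × 0.6321 × 0.8244 = 0.448756.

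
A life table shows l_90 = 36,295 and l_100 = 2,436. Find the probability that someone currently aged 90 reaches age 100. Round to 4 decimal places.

We want 10p90 = l_100/l_90.
The conditional survival probability is l_100/l_90 = 2,436/36,295 = 0.067117.

0.0671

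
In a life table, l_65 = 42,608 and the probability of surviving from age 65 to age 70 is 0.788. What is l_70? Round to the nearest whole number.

l_70 = l_65 × p = 42,608 × 0.788 = 33575.

33575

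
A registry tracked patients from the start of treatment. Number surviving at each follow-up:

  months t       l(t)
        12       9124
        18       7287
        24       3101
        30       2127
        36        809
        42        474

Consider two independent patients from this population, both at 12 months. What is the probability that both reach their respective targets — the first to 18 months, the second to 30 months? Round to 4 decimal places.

0.1862

p₁ = l(18)/l(12) = 7287/9124 = 0.798663; p₂ = l(30)/l(12) = 2127/9124 = 0.233121.
P(both) = p₁ × p₂ = 0.798663 × 0.233121 = 0.186185.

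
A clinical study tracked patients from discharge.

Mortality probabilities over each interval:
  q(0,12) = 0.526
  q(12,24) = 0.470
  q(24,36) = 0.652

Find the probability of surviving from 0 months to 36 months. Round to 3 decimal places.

0.087

P(survive 0→36) = (1 − 0.526) × (1 − 0.470) × (1 − 0.652).
= 0.474 × 0.530 × 0.348 = 0.087425.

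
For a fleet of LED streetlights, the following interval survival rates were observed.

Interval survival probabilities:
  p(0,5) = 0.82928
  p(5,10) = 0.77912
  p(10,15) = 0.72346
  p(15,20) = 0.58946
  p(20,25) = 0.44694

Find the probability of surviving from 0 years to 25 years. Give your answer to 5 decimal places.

0.12315

Chaining the interval survival probabilities: 0.82928 × 0.77912 × 0.72346 × 0.58946 × 0.44694.
= 0.123147.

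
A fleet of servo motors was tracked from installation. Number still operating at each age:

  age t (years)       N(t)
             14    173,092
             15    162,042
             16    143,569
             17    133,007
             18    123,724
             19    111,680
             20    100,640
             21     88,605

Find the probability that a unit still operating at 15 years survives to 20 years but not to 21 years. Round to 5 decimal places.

This is the probability of reaching 20 but not 21, conditional on being operational at 15: (N(20) − N(21)) / N(15).
= (100,640 − 88,605) / 162,042 = 12,035 / 162,042 = 0.074271.

0.07427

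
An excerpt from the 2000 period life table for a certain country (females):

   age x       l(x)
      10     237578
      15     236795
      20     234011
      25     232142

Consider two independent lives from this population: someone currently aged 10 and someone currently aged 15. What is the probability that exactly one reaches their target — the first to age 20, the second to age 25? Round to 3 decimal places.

0.034

p₁ = l(20)/l(10) = 234011/237578 = 0.984986; p₂ = l(25)/l(15) = 232142/236795 = 0.980350.
P(exactly one) = p₁(1−p₂) + (1−p₁)p₂ = 0.019355 + 0.014719 = 0.034074.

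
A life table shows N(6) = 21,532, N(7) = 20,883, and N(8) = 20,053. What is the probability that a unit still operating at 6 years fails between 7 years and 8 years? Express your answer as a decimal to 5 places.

This is the probability of reaching 7 but not 8, conditional on being operational at 6: (N(7) − N(8)) / N(6).
= (20,883 − 20,053) / 21,532 = 830 / 21,532 = 0.038547.

0.03855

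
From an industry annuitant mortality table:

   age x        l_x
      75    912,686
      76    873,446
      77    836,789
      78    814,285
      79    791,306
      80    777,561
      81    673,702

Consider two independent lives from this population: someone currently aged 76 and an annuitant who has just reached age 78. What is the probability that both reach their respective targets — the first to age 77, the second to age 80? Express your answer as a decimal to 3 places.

0.915

p₁ = l_77/l_76 = 836,789/873,446 = 0.958032; p₂ = l_80/l_78 = 777,561/814,285 = 0.954900.
P(both) = p₁ × p₂ = 0.958032 × 0.954900 = 0.914825.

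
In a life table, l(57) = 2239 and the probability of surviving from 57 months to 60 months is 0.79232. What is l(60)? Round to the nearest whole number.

1774

l(60) = l(57) × p = 2239 × 0.79232 = 1774.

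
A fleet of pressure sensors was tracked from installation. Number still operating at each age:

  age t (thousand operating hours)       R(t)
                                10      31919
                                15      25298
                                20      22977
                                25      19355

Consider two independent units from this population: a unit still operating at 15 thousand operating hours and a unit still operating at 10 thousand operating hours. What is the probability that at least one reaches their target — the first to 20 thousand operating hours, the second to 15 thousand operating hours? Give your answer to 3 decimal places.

0.981

p₁ = R(20)/R(15) = 22977/25298 = 0.908254; p₂ = R(15)/R(10) = 25298/31919 = 0.792569.
P(at least one) = 1 − (1−p₁)(1−p₂) = 1 − 0.091746 × 0.207431 = 0.980969.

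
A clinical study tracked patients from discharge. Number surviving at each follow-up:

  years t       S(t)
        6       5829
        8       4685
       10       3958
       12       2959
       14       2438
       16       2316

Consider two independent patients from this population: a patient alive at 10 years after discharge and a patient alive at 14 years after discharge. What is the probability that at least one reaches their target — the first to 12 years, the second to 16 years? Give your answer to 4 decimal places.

p₁ = S(12)/S(10) = 2959/3958 = 0.747600; p₂ = S(16)/S(14) = 2316/2438 = 0.949959.
P(at least one) = 1 − (1−p₁)(1−p₂) = 1 − 0.252400 × 0.050041 = 0.987370.

0.9874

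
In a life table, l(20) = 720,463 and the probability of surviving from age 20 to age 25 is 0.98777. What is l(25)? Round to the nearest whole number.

711652

l(25) = l(20) × p = 720,463 × 0.98777 = 711652.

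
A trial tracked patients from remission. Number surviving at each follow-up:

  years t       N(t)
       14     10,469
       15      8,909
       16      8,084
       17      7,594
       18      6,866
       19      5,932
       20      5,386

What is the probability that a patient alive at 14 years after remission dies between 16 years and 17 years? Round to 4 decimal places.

This is the probability of reaching 16 but not 17, conditional on being alive at 14: (N(16) − N(17)) / N(14).
= (8,084 − 7,594) / 10,469 = 490 / 10,469 = 0.046805.

0.0468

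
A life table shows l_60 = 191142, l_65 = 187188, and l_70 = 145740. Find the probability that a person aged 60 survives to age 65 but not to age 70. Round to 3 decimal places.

0.217

We want 5|5q60 = (l_65 − l_70)/l_60.
This is the probability of reaching 65 but not 70, conditional on being alive at 60: (l_65 − l_70) / l_60.
= (187188 − 145740) / 191142 = 41448 / 191142 = 0.216844.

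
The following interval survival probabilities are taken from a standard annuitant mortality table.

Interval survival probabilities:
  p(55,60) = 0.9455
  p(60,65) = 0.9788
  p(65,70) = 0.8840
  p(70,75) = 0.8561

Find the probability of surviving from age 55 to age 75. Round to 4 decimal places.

The overall survival probability is 0.9455 × 0.9788 × 0.8840 × 0.8561.
= 0.700378.

0.7004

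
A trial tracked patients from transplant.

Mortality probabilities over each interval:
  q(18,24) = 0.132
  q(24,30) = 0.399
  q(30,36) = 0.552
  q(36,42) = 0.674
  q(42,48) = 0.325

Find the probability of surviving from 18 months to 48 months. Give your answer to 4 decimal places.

0.0514

Chaining the interval survival probabilities: (1 − 0.132) × (1 − 0.399) × (1 − 0.552) × (1 − 0.674) × (1 − 0.325).
= 0.868 × 0.601 × 0.448 × 0.326 × 0.675 = 0.051427.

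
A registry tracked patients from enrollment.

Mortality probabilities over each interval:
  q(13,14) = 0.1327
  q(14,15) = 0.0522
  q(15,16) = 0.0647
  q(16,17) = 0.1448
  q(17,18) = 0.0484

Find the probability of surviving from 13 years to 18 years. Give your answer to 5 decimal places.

0.62569

P(survive 13→18) = (1 − 0.1327) × (1 − 0.0522) × (1 − 0.0647) × (1 − 0.1448) × (1 − 0.0484).
= 0.8673 × 0.9478 × 0.9353 × 0.8552 × 0.9516 = 0.625690.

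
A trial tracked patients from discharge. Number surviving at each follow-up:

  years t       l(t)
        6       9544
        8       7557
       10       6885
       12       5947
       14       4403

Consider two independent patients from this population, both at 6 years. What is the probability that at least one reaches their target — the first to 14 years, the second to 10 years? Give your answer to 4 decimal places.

p₁ = l(14)/l(6) = 4403/9544 = 0.461337; p₂ = l(10)/l(6) = 6885/9544 = 0.721396.
P(at least one) = 1 − (1−p₁)(1−p₂) = 1 − 0.538663 × 0.278604 = 0.849926.

0.8499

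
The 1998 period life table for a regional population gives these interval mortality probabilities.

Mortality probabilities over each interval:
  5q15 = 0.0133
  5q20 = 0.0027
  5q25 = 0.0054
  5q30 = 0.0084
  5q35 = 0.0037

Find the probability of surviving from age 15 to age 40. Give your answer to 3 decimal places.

25p15 = (1 − 0.0133) × (1 − 0.0027) × (1 − 0.0054) × (1 − 0.0084) × (1 − 0.0037).
= 0.9867 × 0.9973 × 0.9946 × 0.9916 × 0.9963 = 0.966910.

0.967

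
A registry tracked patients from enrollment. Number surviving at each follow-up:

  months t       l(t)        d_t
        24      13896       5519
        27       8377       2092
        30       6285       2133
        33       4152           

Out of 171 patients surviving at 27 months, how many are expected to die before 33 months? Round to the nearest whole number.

The relevant probability is 1 − 4152/8377 = 0.504357.
Expected number = 171 × 0.504357 = 86.

86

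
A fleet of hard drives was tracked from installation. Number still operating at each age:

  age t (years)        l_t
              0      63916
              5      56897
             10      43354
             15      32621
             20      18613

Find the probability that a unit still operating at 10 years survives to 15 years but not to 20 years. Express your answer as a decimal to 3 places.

0.323

This is the probability of reaching 15 but not 20, conditional on being operational at 10: (l_15 − l_20) / l_10.
= (32621 − 18613) / 43354 = 14008 / 43354 = 0.323107.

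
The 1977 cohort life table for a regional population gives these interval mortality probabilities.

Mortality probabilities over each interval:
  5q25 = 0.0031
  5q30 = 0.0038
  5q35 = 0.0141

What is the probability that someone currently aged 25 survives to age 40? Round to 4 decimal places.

0.9791

The overall survival probability is (1 − 0.0031) × (1 − 0.0038) × (1 − 0.0141).
= 0.9969 × 0.9962 × 0.9859 = 0.979109.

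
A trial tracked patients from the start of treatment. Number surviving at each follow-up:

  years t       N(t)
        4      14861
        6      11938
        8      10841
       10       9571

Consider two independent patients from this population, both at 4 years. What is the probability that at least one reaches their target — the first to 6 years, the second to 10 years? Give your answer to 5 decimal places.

0.92999

p₁ = N(6)/N(4) = 11938/14861 = 0.803311; p₂ = N(10)/N(4) = 9571/14861 = 0.644035.
P(at least one) = 1 − (1−p₁)(1−p₂) = 1 − 0.196689 × 0.355965 = 0.929986.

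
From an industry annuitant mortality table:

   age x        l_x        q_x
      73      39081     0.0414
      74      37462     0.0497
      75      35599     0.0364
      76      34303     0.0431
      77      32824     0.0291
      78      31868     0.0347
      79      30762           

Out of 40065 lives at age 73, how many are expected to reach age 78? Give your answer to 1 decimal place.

32670.4

The relevant probability is 31868/39081 = 0.815435.
Expected number = 40065 × 0.815435 = 32670.4.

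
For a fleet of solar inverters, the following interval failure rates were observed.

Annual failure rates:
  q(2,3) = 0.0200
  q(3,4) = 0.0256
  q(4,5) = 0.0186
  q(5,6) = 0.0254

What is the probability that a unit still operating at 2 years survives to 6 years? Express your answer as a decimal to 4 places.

0.9133

Chaining the interval survival probabilities: (1 − 0.0200) × (1 − 0.0256) × (1 − 0.0186) × (1 − 0.0254).
= 0.9800 × 0.9744 × 0.9814 × 0.9746 = 0.913347.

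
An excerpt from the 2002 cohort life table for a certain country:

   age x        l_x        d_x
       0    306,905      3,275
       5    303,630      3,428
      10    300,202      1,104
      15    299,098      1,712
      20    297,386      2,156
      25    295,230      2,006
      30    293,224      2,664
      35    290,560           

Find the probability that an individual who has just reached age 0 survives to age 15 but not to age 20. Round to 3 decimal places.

We want 15|5q0 = (l_15 − l_20)/l_0.
This is the probability of reaching 15 but not 20, conditional on being alive at 0: (l_15 − l_20) / l_0.
= (299,098 − 297,386) / 306,905 = 1,712 / 306,905 = 0.005578.

0.006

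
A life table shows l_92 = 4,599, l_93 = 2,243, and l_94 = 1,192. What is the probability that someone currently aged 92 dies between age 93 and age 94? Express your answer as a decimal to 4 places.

This is the probability of reaching 93 but not 94, conditional on being alive at 92: (l_93 − l_94) / l_92.
= (2,243 − 1,192) / 4,599 = 1,051 / 4,599 = 0.228528.

0.2285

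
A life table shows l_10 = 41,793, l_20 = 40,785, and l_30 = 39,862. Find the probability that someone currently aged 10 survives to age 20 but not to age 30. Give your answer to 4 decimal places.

0.0221

This is the probability of reaching 20 but not 30, conditional on being alive at 10: (l_20 − l_30) / l_10.
= (40,785 − 39,862) / 41,793 = 923 / 41,793 = 0.022085.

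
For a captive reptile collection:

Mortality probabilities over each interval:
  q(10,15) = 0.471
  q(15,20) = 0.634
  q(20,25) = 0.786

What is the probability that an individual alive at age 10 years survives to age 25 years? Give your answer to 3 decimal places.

0.041

Chaining the interval survival probabilities: (1 − 0.471) × (1 − 0.634) × (1 − 0.786).
= 0.529 × 0.366 × 0.214 = 0.041433.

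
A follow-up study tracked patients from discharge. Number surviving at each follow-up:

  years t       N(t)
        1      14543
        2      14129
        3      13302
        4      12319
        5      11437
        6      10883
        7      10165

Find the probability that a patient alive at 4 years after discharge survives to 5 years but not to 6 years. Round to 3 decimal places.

This is the probability of reaching 5 but not 6, conditional on being alive at 4: (N(5) − N(6)) / N(4).
= (11437 − 10883) / 12319 = 554 / 12319 = 0.044971.

0.045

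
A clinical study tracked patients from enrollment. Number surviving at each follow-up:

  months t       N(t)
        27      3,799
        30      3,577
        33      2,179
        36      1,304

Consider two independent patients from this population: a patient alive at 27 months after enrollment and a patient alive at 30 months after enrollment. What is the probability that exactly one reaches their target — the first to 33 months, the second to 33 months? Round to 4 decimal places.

p₁ = N(33)/N(27) = 2,179/3,799 = 0.573572; p₂ = N(33)/N(30) = 2,179/3,577 = 0.609170.
P(exactly one) = p₁(1−p₂) + (1−p₁)p₂ = 0.224169 + 0.259767 = 0.483936.

0.4839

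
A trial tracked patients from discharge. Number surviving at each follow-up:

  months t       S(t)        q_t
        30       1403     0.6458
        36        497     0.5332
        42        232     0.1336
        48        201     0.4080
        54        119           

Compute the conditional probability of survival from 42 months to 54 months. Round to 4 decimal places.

The conditional survival probability is S(54)/S(42) = 119/232 = 0.512931.

0.5129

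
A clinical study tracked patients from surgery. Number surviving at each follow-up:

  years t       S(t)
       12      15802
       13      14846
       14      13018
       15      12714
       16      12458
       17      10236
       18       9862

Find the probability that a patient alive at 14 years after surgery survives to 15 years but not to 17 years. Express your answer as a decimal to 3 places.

0.190

This is the probability of reaching 15 but not 17, conditional on being alive at 14: (S(15) − S(17)) / S(14).
= (12714 − 10236) / 13018 = 2478 / 13018 = 0.190352.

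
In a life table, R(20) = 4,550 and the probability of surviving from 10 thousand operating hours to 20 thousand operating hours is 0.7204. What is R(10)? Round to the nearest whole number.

6316

R(10) = R(20) / p = 4,550 / 0.7204 = 6316.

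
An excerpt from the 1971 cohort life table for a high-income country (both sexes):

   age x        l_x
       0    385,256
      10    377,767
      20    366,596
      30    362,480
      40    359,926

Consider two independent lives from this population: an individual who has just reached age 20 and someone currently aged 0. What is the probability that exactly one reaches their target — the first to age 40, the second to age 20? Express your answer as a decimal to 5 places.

p₁ = l_40/l_20 = 359,926/366,596 = 0.981806; p₂ = l_20/l_0 = 366,596/385,256 = 0.951565.
P(exactly one) = p₁(1−p₂) + (1−p₁)p₂ = 0.047554 + 0.017313 = 0.064867.

0.06487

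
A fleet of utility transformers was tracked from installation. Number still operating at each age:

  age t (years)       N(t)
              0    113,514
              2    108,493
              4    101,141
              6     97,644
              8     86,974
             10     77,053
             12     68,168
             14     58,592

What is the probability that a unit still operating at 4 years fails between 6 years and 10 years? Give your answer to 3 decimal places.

0.204

This is the probability of reaching 6 but not 10, conditional on being operational at 4: (N(6) − N(10)) / N(4).
= (97,644 − 77,053) / 101,141 = 20,591 / 101,141 = 0.203587.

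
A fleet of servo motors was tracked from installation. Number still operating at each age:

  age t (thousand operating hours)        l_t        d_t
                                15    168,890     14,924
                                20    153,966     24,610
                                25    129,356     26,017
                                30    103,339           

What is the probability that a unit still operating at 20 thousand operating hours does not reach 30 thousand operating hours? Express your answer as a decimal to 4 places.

0.3288

P(fail before 30 | operational at 20) = 1 − l_30/l_20 = 1 − 103,339/153,966 = (50,627)/153,966 = 0.328819.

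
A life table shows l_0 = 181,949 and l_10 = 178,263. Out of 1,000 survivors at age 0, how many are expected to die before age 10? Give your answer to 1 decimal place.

The relevant probability is 1 − 178,263/181,949 = 0.020258.
Expected number = 1,000 × 0.020258 = 20.3.

20.3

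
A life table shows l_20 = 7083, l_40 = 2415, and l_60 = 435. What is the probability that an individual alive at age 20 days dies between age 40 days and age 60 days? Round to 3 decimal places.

0.280

This is the probability of reaching 40 but not 60, conditional on being alive at 20: (l_40 − l_60) / l_20.
= (2415 − 435) / 7083 = 1980 / 7083 = 0.279543.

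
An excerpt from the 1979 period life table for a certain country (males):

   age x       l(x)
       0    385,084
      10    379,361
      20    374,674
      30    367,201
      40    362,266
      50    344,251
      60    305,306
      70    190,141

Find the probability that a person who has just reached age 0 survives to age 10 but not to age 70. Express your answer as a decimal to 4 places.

This is the probability of reaching 10 but not 70, conditional on being alive at 0: (l(10) − l(70)) / l(0).
= (379,361 − 190,141) / 385,084 = 189,220 / 385,084 = 0.491373.

0.4914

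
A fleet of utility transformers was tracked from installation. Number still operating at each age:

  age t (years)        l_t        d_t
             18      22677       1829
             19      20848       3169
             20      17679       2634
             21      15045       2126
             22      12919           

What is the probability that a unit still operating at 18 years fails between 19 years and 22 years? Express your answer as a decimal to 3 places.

This is the probability of reaching 19 but not 22, conditional on being operational at 18: (l_19 − l_22) / l_18.
= (20848 − 12919) / 22677 = 7929 / 22677 = 0.349649.

0.350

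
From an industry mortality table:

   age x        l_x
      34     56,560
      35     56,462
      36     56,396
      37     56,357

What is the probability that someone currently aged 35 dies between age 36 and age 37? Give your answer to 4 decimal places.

0.0007

This is the probability of reaching 36 but not 37, conditional on being alive at 35: (l_36 − l_37) / l_35.
= (56,396 − 56,357) / 56,462 = 39 / 56,462 = 0.000691.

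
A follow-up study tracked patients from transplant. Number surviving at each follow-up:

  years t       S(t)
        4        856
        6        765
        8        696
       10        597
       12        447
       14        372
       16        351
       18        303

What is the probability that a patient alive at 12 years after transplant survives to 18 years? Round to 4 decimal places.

0.6779

The conditional survival probability is S(18)/S(12) = 303/447 = 0.677852.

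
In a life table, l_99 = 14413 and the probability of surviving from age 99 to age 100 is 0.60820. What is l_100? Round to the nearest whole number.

l_100 = l_99 × p = 14413 × 0.60820 = 8766.

8766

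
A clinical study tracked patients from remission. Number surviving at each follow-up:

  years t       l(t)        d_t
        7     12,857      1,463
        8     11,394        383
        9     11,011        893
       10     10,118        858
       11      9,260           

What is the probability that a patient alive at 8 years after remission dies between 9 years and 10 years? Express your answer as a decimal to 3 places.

This is the probability of reaching 9 but not 10, conditional on being alive at 8: (l(9) − l(10)) / l(8).
= (11,011 − 10,118) / 11,394 = 893 / 11,394 = 0.078375.

0.078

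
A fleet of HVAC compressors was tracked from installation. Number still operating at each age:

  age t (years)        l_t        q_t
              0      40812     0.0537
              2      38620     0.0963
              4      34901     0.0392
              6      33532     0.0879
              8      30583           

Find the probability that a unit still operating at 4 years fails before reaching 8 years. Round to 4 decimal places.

0.1237

P(fail before 8 | operational at 4) = 1 − l_8/l_4 = 1 − 30583/34901 = (4318)/34901 = 0.123721.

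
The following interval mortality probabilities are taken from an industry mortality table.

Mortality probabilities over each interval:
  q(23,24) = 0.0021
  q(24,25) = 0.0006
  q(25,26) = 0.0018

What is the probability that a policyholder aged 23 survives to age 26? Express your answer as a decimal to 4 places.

The overall survival probability is (1 − 0.0021) × (1 − 0.0006) × (1 − 0.0018).
= 0.9979 × 0.9994 × 0.9982 = 0.995506.

0.9955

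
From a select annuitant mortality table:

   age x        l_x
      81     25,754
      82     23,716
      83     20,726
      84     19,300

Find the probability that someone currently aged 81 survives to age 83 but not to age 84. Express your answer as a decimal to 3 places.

We want 2|1q81 = (l_83 − l_84)/l_81.
This is the probability of reaching 83 but not 84, conditional on being alive at 81: (l_83 − l_84) / l_81.
= (20,726 − 19,300) / 25,754 = 1,426 / 25,754 = 0.055370.

0.055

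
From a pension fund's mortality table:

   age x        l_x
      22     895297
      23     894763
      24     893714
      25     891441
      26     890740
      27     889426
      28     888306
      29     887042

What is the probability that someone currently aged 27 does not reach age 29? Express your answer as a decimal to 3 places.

0.003

P(die before 29 | alive at 27) = 1 − l_29/l_27 = 1 − 887042/889426 = (2384)/889426 = 0.002680.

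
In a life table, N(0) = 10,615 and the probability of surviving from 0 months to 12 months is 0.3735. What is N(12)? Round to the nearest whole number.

N(12) = N(0) × p = 10,615 × 0.3735 = 3965.

3965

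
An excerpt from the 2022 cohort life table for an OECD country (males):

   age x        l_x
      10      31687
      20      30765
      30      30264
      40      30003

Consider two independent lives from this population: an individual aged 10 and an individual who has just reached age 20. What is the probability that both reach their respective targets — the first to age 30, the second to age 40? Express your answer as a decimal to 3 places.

0.931

p₁ = l_30/l_10 = 30264/31687 = 0.955092; p₂ = l_40/l_20 = 30003/30765 = 0.975232.
P(both) = p₁ × p₂ = 0.955092 × 0.975232 = 0.931436.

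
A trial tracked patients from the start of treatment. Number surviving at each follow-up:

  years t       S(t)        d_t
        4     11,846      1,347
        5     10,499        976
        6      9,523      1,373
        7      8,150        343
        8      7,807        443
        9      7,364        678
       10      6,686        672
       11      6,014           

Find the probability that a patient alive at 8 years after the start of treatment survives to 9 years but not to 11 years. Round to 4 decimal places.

This is the probability of reaching 9 but not 11, conditional on being alive at 8: (S(9) − S(11)) / S(8).
= (7,364 − 6,014) / 7,807 = 1,350 / 7,807 = 0.172922.

0.1729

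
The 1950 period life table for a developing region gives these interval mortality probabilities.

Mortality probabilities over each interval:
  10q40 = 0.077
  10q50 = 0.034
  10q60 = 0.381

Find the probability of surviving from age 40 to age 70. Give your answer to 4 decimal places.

0.5519

Chaining the interval survival probabilities: (1 − 0.077) × (1 − 0.034) × (1 − 0.381).
= 0.923 × 0.966 × 0.619 = 0.551912.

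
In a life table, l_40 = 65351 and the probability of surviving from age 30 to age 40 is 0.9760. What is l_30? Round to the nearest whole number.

l_30 = l_40 / p = 65351 / 0.9760 = 66958.

66958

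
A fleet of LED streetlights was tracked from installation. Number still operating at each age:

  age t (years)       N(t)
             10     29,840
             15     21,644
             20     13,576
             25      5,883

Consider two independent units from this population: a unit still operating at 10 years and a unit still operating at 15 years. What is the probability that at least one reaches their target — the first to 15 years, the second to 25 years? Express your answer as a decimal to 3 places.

0.800

p₁ = N(15)/N(10) = 21,644/29,840 = 0.725335; p₂ = N(25)/N(15) = 5,883/21,644 = 0.271807.
P(at least one) = 1 − (1−p₁)(1−p₂) = 1 − 0.274665 × 0.728193 = 0.799991.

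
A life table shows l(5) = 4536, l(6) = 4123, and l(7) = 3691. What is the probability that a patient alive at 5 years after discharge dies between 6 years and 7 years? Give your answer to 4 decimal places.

0.0952

This is the probability of reaching 6 but not 7, conditional on being alive at 5: (l(6) − l(7)) / l(5).
= (4123 − 3691) / 4536 = 432 / 4536 = 0.095238.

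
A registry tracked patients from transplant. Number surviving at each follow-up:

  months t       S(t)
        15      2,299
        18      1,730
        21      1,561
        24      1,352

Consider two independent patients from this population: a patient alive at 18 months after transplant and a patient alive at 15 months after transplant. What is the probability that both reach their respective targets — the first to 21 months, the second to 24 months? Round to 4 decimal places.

0.5306

p₁ = S(21)/S(18) = 1,561/1,730 = 0.902312; p₂ = S(24)/S(15) = 1,352/2,299 = 0.588082.
P(both) = p₁ × p₂ = 0.902312 × 0.588082 = 0.530633.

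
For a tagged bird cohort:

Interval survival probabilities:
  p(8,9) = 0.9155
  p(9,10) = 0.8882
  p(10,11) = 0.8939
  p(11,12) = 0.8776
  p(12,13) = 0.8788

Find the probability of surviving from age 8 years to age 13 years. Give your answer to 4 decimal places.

The overall survival probability is 0.9155 × 0.8882 × 0.8939 × 0.8776 × 0.8788.
= 0.560589.

0.5606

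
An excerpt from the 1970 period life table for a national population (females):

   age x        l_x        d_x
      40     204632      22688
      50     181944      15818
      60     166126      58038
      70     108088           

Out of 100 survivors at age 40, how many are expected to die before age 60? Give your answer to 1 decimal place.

The relevant probability is 1 − 166126/204632 = 0.188172.
Expected number = 100 × 0.188172 = 18.8.

18.8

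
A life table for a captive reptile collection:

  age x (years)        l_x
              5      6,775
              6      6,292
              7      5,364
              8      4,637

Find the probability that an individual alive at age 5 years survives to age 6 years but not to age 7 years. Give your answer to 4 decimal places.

This is the probability of reaching 6 but not 7, conditional on being alive at 5: (l_6 − l_7) / l_5.
= (6,292 − 5,364) / 6,775 = 928 / 6,775 = 0.136974.

0.1370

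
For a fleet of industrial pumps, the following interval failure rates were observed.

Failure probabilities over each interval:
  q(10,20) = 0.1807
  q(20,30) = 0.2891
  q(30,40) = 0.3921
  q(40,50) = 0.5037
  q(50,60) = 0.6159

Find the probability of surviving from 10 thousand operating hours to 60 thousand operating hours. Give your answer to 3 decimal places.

0.067

Survival from 10 to 60 is the product of surviving each interval: (1 − 0.1807) × (1 − 0.2891) × (1 − 0.3921) × (1 − 0.5037) × (1 − 0.6159).
= 0.8193 × 0.7109 × 0.6079 × 0.4963 × 0.3841 = 0.067495.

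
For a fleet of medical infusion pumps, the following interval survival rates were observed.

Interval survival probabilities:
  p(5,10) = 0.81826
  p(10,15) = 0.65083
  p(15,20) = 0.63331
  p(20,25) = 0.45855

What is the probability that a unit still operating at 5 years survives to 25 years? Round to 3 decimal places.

0.155

Survival from 5 to 25 is the product of surviving each interval: 0.81826 × 0.65083 × 0.63331 × 0.45855.
= 0.154654.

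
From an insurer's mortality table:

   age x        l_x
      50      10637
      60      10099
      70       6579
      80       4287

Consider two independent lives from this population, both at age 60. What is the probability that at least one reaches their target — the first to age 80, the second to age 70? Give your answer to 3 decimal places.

p₁ = l_80/l_60 = 4287/10099 = 0.424497; p₂ = l_70/l_60 = 6579/10099 = 0.651451.
P(at least one) = 1 − (1−p₁)(1−p₂) = 1 − 0.575503 × 0.348549 = 0.799409.

0.799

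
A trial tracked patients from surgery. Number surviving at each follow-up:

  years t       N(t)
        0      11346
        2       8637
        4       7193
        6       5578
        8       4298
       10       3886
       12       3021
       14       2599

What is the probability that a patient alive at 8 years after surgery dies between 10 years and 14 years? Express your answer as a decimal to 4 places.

0.2994

This is the probability of reaching 10 but not 14, conditional on being alive at 8: (N(10) − N(14)) / N(8).
= (3886 − 2599) / 4298 = 1287 / 4298 = 0.299442.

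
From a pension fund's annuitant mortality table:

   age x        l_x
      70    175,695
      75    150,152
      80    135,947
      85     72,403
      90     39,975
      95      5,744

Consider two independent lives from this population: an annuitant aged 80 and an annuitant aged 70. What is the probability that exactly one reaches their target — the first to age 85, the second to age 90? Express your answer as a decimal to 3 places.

0.518

p₁ = l_85/l_80 = 72,403/135,947 = 0.532583; p₂ = l_90/l_70 = 39,975/175,695 = 0.227525.
P(exactly one) = p₁(1−p₂) + (1−p₁)p₂ = 0.411407 + 0.106349 = 0.517756.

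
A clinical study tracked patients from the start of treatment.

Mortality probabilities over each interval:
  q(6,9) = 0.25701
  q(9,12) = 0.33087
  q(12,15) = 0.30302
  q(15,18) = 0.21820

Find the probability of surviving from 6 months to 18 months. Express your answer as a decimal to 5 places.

Survival from 6 to 18 is the product of surviving each interval: (1 − 0.25701) × (1 − 0.33087) × (1 − 0.30302) × (1 − 0.21820).
= 0.74299 × 0.66913 × 0.69698 × 0.78180 = 0.270900.

0.27090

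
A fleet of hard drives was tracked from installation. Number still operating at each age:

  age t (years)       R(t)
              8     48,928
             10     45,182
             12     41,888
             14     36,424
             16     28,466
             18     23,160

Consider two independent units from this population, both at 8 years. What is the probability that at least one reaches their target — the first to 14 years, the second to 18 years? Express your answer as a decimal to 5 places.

0.86541

p₁ = R(14)/R(8) = 36,424/48,928 = 0.744441; p₂ = R(18)/R(8) = 23,160/48,928 = 0.473349.
P(at least one) = 1 − (1−p₁)(1−p₂) = 1 − 0.255559 × 0.526651 = 0.865410.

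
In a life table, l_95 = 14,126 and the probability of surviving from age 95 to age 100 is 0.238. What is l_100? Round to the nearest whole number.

l_100 = l_95 × p = 14,126 × 0.238 = 3362.

3362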